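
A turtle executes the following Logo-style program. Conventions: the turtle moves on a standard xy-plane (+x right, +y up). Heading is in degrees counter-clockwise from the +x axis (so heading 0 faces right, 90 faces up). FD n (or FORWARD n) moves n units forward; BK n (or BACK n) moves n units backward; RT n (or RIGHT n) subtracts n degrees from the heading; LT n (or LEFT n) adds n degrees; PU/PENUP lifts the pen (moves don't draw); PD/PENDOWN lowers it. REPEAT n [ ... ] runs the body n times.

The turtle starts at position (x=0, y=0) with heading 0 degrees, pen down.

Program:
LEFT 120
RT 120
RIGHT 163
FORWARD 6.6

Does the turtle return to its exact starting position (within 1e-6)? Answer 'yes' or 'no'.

Answer: no

Derivation:
Executing turtle program step by step:
Start: pos=(0,0), heading=0, pen down
LT 120: heading 0 -> 120
RT 120: heading 120 -> 0
RT 163: heading 0 -> 197
FD 6.6: (0,0) -> (-6.312,-1.93) [heading=197, draw]
Final: pos=(-6.312,-1.93), heading=197, 1 segment(s) drawn

Start position: (0, 0)
Final position: (-6.312, -1.93)
Distance = 6.6; >= 1e-6 -> NOT closed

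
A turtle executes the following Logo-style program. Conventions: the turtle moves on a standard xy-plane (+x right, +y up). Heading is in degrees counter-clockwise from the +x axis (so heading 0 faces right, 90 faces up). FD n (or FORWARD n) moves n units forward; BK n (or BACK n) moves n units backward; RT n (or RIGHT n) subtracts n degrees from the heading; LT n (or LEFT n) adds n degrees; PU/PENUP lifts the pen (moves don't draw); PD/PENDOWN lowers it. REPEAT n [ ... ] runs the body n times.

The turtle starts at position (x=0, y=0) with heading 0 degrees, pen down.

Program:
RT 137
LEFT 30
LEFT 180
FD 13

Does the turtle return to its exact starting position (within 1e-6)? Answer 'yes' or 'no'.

Executing turtle program step by step:
Start: pos=(0,0), heading=0, pen down
RT 137: heading 0 -> 223
LT 30: heading 223 -> 253
LT 180: heading 253 -> 73
FD 13: (0,0) -> (3.801,12.432) [heading=73, draw]
Final: pos=(3.801,12.432), heading=73, 1 segment(s) drawn

Start position: (0, 0)
Final position: (3.801, 12.432)
Distance = 13; >= 1e-6 -> NOT closed

Answer: no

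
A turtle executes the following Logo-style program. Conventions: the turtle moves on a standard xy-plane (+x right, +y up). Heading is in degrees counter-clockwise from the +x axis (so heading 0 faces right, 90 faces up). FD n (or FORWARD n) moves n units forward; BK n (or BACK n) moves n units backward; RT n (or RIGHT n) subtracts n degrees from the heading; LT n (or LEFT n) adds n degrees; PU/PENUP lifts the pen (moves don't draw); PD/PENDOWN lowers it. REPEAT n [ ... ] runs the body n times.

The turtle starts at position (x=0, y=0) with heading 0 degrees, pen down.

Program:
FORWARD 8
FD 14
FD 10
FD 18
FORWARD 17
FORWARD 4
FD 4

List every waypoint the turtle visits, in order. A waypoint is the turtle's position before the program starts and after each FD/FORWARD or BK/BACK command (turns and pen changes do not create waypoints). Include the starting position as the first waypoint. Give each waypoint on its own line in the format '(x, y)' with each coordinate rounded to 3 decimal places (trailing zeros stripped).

Executing turtle program step by step:
Start: pos=(0,0), heading=0, pen down
FD 8: (0,0) -> (8,0) [heading=0, draw]
FD 14: (8,0) -> (22,0) [heading=0, draw]
FD 10: (22,0) -> (32,0) [heading=0, draw]
FD 18: (32,0) -> (50,0) [heading=0, draw]
FD 17: (50,0) -> (67,0) [heading=0, draw]
FD 4: (67,0) -> (71,0) [heading=0, draw]
FD 4: (71,0) -> (75,0) [heading=0, draw]
Final: pos=(75,0), heading=0, 7 segment(s) drawn
Waypoints (8 total):
(0, 0)
(8, 0)
(22, 0)
(32, 0)
(50, 0)
(67, 0)
(71, 0)
(75, 0)

Answer: (0, 0)
(8, 0)
(22, 0)
(32, 0)
(50, 0)
(67, 0)
(71, 0)
(75, 0)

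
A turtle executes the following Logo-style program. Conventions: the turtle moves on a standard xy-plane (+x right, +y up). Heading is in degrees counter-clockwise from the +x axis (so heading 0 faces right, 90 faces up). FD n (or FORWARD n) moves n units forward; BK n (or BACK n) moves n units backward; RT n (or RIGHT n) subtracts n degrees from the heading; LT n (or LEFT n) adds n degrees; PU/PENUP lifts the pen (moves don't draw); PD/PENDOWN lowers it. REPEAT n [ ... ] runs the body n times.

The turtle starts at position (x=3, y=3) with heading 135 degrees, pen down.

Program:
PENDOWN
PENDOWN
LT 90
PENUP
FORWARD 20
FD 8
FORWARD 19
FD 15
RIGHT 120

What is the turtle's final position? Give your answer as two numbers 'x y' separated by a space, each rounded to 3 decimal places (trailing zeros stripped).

Answer: -40.841 -40.841

Derivation:
Executing turtle program step by step:
Start: pos=(3,3), heading=135, pen down
PD: pen down
PD: pen down
LT 90: heading 135 -> 225
PU: pen up
FD 20: (3,3) -> (-11.142,-11.142) [heading=225, move]
FD 8: (-11.142,-11.142) -> (-16.799,-16.799) [heading=225, move]
FD 19: (-16.799,-16.799) -> (-30.234,-30.234) [heading=225, move]
FD 15: (-30.234,-30.234) -> (-40.841,-40.841) [heading=225, move]
RT 120: heading 225 -> 105
Final: pos=(-40.841,-40.841), heading=105, 0 segment(s) drawn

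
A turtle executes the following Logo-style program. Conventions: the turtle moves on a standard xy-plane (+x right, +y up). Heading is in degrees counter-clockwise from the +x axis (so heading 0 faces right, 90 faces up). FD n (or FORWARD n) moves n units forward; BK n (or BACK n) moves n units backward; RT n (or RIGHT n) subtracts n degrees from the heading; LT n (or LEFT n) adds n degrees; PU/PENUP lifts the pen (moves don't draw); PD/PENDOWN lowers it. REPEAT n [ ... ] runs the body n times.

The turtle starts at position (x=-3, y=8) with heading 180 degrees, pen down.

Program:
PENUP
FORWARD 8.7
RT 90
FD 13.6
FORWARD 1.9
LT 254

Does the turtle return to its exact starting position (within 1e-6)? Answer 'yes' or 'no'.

Executing turtle program step by step:
Start: pos=(-3,8), heading=180, pen down
PU: pen up
FD 8.7: (-3,8) -> (-11.7,8) [heading=180, move]
RT 90: heading 180 -> 90
FD 13.6: (-11.7,8) -> (-11.7,21.6) [heading=90, move]
FD 1.9: (-11.7,21.6) -> (-11.7,23.5) [heading=90, move]
LT 254: heading 90 -> 344
Final: pos=(-11.7,23.5), heading=344, 0 segment(s) drawn

Start position: (-3, 8)
Final position: (-11.7, 23.5)
Distance = 17.775; >= 1e-6 -> NOT closed

Answer: no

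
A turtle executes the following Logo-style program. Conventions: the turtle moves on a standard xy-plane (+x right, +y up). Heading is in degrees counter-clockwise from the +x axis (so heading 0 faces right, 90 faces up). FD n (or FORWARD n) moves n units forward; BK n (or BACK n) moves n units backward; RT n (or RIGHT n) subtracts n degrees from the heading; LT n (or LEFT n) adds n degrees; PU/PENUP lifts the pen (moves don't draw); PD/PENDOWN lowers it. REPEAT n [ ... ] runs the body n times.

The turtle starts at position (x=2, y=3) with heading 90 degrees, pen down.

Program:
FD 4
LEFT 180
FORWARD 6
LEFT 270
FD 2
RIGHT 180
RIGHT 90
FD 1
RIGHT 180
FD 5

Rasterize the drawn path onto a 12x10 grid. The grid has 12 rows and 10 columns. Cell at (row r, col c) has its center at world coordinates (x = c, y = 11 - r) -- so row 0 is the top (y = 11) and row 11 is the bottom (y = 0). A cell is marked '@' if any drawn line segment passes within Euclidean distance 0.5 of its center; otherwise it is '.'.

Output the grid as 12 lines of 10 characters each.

Segment 0: (2,3) -> (2,7)
Segment 1: (2,7) -> (2,1)
Segment 2: (2,1) -> (-0,1)
Segment 3: (-0,1) -> (-0,0)
Segment 4: (-0,0) -> (-0,5)

Answer: ..........
..........
..........
..........
..@.......
..@.......
@.@.......
@.@.......
@.@.......
@.@.......
@@@.......
@.........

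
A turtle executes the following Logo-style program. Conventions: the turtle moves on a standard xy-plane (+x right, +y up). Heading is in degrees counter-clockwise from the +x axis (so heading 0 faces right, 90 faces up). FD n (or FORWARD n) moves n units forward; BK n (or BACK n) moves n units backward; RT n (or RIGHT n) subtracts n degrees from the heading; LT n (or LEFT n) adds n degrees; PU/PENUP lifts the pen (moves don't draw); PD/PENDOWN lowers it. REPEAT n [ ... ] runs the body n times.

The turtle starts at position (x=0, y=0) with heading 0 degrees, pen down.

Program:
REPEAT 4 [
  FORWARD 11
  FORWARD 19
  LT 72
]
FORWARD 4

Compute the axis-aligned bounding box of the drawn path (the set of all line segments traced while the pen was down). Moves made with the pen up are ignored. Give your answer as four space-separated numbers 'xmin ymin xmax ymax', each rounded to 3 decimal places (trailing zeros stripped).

Answer: -9.271 0 39.271 46.165

Derivation:
Executing turtle program step by step:
Start: pos=(0,0), heading=0, pen down
REPEAT 4 [
  -- iteration 1/4 --
  FD 11: (0,0) -> (11,0) [heading=0, draw]
  FD 19: (11,0) -> (30,0) [heading=0, draw]
  LT 72: heading 0 -> 72
  -- iteration 2/4 --
  FD 11: (30,0) -> (33.399,10.462) [heading=72, draw]
  FD 19: (33.399,10.462) -> (39.271,28.532) [heading=72, draw]
  LT 72: heading 72 -> 144
  -- iteration 3/4 --
  FD 11: (39.271,28.532) -> (30.371,34.997) [heading=144, draw]
  FD 19: (30.371,34.997) -> (15,46.165) [heading=144, draw]
  LT 72: heading 144 -> 216
  -- iteration 4/4 --
  FD 11: (15,46.165) -> (6.101,39.7) [heading=216, draw]
  FD 19: (6.101,39.7) -> (-9.271,28.532) [heading=216, draw]
  LT 72: heading 216 -> 288
]
FD 4: (-9.271,28.532) -> (-8.034,24.727) [heading=288, draw]
Final: pos=(-8.034,24.727), heading=288, 9 segment(s) drawn

Segment endpoints: x in {-9.271, -8.034, 0, 6.101, 11, 15, 30, 30.371, 33.399, 39.271}, y in {0, 10.462, 24.727, 28.532, 28.532, 34.997, 39.7, 46.165}
xmin=-9.271, ymin=0, xmax=39.271, ymax=46.165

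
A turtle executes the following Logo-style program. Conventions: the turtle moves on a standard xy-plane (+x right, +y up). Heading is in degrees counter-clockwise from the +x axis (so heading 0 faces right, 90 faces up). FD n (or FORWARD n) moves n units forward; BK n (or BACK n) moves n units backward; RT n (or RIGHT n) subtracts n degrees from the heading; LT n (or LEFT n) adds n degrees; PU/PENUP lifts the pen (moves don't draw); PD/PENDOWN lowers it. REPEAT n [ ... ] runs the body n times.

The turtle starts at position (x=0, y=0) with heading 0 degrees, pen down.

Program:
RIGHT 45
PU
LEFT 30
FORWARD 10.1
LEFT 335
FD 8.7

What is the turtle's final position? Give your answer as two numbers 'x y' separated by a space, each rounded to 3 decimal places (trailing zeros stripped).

Executing turtle program step by step:
Start: pos=(0,0), heading=0, pen down
RT 45: heading 0 -> 315
PU: pen up
LT 30: heading 315 -> 345
FD 10.1: (0,0) -> (9.756,-2.614) [heading=345, move]
LT 335: heading 345 -> 320
FD 8.7: (9.756,-2.614) -> (16.42,-8.206) [heading=320, move]
Final: pos=(16.42,-8.206), heading=320, 0 segment(s) drawn

Answer: 16.42 -8.206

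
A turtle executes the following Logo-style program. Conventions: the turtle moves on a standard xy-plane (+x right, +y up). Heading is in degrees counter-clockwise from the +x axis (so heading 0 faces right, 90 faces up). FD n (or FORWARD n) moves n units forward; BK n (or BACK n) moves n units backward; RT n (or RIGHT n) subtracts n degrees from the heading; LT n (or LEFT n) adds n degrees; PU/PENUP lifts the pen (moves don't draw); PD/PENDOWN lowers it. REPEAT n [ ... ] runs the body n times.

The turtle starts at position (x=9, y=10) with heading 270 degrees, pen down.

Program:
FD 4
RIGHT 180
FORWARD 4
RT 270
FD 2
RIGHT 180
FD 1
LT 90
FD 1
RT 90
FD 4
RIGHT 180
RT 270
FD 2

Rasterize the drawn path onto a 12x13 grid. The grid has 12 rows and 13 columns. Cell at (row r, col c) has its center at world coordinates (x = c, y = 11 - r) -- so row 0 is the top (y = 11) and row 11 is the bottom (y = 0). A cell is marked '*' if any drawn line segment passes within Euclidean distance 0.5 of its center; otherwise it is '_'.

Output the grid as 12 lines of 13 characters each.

Answer: ________*****
_______***__*
_________*__*
_________*___
_________*___
_________*___
_____________
_____________
_____________
_____________
_____________
_____________

Derivation:
Segment 0: (9,10) -> (9,6)
Segment 1: (9,6) -> (9,10)
Segment 2: (9,10) -> (7,10)
Segment 3: (7,10) -> (8,10)
Segment 4: (8,10) -> (8,11)
Segment 5: (8,11) -> (12,11)
Segment 6: (12,11) -> (12,9)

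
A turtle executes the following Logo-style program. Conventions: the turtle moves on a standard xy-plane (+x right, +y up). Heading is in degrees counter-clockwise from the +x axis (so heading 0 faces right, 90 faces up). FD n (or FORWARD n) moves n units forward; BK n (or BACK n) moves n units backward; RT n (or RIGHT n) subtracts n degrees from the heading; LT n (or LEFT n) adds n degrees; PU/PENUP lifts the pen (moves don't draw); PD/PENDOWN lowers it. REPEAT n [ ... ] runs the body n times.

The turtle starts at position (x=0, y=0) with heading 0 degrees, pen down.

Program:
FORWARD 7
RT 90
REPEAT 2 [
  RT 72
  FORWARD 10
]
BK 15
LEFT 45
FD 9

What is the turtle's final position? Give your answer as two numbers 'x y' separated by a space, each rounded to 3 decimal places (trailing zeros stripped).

Executing turtle program step by step:
Start: pos=(0,0), heading=0, pen down
FD 7: (0,0) -> (7,0) [heading=0, draw]
RT 90: heading 0 -> 270
REPEAT 2 [
  -- iteration 1/2 --
  RT 72: heading 270 -> 198
  FD 10: (7,0) -> (-2.511,-3.09) [heading=198, draw]
  -- iteration 2/2 --
  RT 72: heading 198 -> 126
  FD 10: (-2.511,-3.09) -> (-8.388,5) [heading=126, draw]
]
BK 15: (-8.388,5) -> (0.428,-7.135) [heading=126, draw]
LT 45: heading 126 -> 171
FD 9: (0.428,-7.135) -> (-8.461,-5.727) [heading=171, draw]
Final: pos=(-8.461,-5.727), heading=171, 5 segment(s) drawn

Answer: -8.461 -5.727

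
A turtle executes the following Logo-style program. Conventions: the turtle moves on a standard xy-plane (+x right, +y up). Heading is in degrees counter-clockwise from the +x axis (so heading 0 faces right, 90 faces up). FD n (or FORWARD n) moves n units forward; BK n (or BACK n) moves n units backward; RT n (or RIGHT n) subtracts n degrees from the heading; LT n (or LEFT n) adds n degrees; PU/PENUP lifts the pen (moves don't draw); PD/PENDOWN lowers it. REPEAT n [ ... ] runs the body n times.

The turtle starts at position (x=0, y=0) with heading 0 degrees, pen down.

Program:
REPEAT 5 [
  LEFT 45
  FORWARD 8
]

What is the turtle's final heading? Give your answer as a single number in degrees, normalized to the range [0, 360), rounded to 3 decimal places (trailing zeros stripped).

Answer: 225

Derivation:
Executing turtle program step by step:
Start: pos=(0,0), heading=0, pen down
REPEAT 5 [
  -- iteration 1/5 --
  LT 45: heading 0 -> 45
  FD 8: (0,0) -> (5.657,5.657) [heading=45, draw]
  -- iteration 2/5 --
  LT 45: heading 45 -> 90
  FD 8: (5.657,5.657) -> (5.657,13.657) [heading=90, draw]
  -- iteration 3/5 --
  LT 45: heading 90 -> 135
  FD 8: (5.657,13.657) -> (0,19.314) [heading=135, draw]
  -- iteration 4/5 --
  LT 45: heading 135 -> 180
  FD 8: (0,19.314) -> (-8,19.314) [heading=180, draw]
  -- iteration 5/5 --
  LT 45: heading 180 -> 225
  FD 8: (-8,19.314) -> (-13.657,13.657) [heading=225, draw]
]
Final: pos=(-13.657,13.657), heading=225, 5 segment(s) drawn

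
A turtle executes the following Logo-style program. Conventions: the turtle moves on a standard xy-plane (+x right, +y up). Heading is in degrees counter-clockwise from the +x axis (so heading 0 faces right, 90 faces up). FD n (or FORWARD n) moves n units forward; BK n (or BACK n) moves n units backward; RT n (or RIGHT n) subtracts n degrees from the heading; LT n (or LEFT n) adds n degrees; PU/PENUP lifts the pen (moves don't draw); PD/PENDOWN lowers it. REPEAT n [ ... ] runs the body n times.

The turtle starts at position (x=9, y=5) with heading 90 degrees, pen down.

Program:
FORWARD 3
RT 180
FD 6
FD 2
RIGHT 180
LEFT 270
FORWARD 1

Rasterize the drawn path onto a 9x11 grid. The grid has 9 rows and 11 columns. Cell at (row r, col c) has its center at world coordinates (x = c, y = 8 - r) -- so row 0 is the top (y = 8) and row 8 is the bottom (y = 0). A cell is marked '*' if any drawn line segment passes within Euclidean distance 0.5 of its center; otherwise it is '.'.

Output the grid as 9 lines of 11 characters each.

Answer: .........*.
.........*.
.........*.
.........*.
.........*.
.........*.
.........*.
.........*.
.........**

Derivation:
Segment 0: (9,5) -> (9,8)
Segment 1: (9,8) -> (9,2)
Segment 2: (9,2) -> (9,0)
Segment 3: (9,0) -> (10,0)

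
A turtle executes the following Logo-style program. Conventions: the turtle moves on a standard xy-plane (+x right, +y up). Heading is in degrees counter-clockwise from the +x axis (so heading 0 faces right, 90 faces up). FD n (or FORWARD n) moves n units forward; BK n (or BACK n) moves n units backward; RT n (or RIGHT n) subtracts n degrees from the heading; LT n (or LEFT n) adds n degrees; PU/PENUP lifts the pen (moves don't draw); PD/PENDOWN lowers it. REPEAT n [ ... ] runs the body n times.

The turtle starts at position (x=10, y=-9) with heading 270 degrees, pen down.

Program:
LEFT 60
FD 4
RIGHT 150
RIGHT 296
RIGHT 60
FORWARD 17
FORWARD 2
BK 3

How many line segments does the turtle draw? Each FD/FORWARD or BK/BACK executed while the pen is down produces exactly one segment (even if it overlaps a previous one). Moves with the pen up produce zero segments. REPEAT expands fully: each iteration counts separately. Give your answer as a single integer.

Executing turtle program step by step:
Start: pos=(10,-9), heading=270, pen down
LT 60: heading 270 -> 330
FD 4: (10,-9) -> (13.464,-11) [heading=330, draw]
RT 150: heading 330 -> 180
RT 296: heading 180 -> 244
RT 60: heading 244 -> 184
FD 17: (13.464,-11) -> (-3.494,-12.186) [heading=184, draw]
FD 2: (-3.494,-12.186) -> (-5.49,-12.325) [heading=184, draw]
BK 3: (-5.49,-12.325) -> (-2.497,-12.116) [heading=184, draw]
Final: pos=(-2.497,-12.116), heading=184, 4 segment(s) drawn
Segments drawn: 4

Answer: 4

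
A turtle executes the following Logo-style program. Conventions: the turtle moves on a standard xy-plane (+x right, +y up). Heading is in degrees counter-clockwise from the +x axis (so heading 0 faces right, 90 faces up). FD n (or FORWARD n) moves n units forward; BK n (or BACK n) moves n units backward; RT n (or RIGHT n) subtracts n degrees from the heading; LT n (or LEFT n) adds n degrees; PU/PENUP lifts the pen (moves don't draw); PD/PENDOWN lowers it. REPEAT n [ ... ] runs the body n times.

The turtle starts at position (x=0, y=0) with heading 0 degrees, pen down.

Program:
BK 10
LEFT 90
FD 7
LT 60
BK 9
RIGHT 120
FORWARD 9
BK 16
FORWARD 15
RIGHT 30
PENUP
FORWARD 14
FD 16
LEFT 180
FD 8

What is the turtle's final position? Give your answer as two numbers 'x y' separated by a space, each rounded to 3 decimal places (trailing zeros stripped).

Executing turtle program step by step:
Start: pos=(0,0), heading=0, pen down
BK 10: (0,0) -> (-10,0) [heading=0, draw]
LT 90: heading 0 -> 90
FD 7: (-10,0) -> (-10,7) [heading=90, draw]
LT 60: heading 90 -> 150
BK 9: (-10,7) -> (-2.206,2.5) [heading=150, draw]
RT 120: heading 150 -> 30
FD 9: (-2.206,2.5) -> (5.588,7) [heading=30, draw]
BK 16: (5.588,7) -> (-8.268,-1) [heading=30, draw]
FD 15: (-8.268,-1) -> (4.722,6.5) [heading=30, draw]
RT 30: heading 30 -> 0
PU: pen up
FD 14: (4.722,6.5) -> (18.722,6.5) [heading=0, move]
FD 16: (18.722,6.5) -> (34.722,6.5) [heading=0, move]
LT 180: heading 0 -> 180
FD 8: (34.722,6.5) -> (26.722,6.5) [heading=180, move]
Final: pos=(26.722,6.5), heading=180, 6 segment(s) drawn

Answer: 26.722 6.5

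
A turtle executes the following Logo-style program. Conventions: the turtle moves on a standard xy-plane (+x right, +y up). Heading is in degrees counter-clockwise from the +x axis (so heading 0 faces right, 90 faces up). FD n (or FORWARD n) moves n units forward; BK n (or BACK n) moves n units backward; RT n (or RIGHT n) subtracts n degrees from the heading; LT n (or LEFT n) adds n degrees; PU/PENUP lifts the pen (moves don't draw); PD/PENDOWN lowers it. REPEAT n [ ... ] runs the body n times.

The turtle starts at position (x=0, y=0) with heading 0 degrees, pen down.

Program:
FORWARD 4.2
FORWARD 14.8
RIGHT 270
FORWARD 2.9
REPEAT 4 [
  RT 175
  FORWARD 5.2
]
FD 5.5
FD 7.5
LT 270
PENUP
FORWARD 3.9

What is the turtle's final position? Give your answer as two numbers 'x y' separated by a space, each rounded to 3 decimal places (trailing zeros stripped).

Answer: 17.336 16.254

Derivation:
Executing turtle program step by step:
Start: pos=(0,0), heading=0, pen down
FD 4.2: (0,0) -> (4.2,0) [heading=0, draw]
FD 14.8: (4.2,0) -> (19,0) [heading=0, draw]
RT 270: heading 0 -> 90
FD 2.9: (19,0) -> (19,2.9) [heading=90, draw]
REPEAT 4 [
  -- iteration 1/4 --
  RT 175: heading 90 -> 275
  FD 5.2: (19,2.9) -> (19.453,-2.28) [heading=275, draw]
  -- iteration 2/4 --
  RT 175: heading 275 -> 100
  FD 5.2: (19.453,-2.28) -> (18.55,2.841) [heading=100, draw]
  -- iteration 3/4 --
  RT 175: heading 100 -> 285
  FD 5.2: (18.55,2.841) -> (19.896,-2.182) [heading=285, draw]
  -- iteration 4/4 --
  RT 175: heading 285 -> 110
  FD 5.2: (19.896,-2.182) -> (18.118,2.704) [heading=110, draw]
]
FD 5.5: (18.118,2.704) -> (16.236,7.873) [heading=110, draw]
FD 7.5: (16.236,7.873) -> (13.671,14.92) [heading=110, draw]
LT 270: heading 110 -> 20
PU: pen up
FD 3.9: (13.671,14.92) -> (17.336,16.254) [heading=20, move]
Final: pos=(17.336,16.254), heading=20, 9 segment(s) drawn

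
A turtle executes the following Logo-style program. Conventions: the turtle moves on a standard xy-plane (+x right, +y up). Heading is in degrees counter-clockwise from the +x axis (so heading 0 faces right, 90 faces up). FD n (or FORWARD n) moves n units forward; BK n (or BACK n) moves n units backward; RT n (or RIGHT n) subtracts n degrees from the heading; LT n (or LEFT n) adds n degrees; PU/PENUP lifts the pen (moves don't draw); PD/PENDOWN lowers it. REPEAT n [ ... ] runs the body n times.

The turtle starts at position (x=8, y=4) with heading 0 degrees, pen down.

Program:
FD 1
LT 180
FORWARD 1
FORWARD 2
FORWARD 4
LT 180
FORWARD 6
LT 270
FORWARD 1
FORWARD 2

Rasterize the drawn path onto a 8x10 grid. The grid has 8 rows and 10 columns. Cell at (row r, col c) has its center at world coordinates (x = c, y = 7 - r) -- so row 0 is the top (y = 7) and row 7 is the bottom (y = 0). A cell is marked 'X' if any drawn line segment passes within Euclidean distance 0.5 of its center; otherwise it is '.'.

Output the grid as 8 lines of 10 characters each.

Answer: ..........
..........
..........
..XXXXXXXX
........X.
........X.
........X.
..........

Derivation:
Segment 0: (8,4) -> (9,4)
Segment 1: (9,4) -> (8,4)
Segment 2: (8,4) -> (6,4)
Segment 3: (6,4) -> (2,4)
Segment 4: (2,4) -> (8,4)
Segment 5: (8,4) -> (8,3)
Segment 6: (8,3) -> (8,1)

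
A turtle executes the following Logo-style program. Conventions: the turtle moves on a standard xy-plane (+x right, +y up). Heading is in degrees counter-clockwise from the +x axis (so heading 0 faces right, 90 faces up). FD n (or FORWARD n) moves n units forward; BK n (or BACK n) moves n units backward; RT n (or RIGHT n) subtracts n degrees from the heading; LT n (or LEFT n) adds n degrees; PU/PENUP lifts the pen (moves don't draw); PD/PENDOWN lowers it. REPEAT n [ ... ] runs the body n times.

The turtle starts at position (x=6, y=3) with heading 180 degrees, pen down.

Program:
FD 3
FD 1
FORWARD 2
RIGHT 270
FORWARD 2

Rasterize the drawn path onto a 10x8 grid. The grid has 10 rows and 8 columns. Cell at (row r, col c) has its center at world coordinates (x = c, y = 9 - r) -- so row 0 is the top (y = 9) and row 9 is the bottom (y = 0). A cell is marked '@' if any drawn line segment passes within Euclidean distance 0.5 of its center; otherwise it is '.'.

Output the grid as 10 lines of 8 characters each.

Answer: ........
........
........
........
........
........
@@@@@@@.
@.......
@.......
........

Derivation:
Segment 0: (6,3) -> (3,3)
Segment 1: (3,3) -> (2,3)
Segment 2: (2,3) -> (0,3)
Segment 3: (0,3) -> (0,1)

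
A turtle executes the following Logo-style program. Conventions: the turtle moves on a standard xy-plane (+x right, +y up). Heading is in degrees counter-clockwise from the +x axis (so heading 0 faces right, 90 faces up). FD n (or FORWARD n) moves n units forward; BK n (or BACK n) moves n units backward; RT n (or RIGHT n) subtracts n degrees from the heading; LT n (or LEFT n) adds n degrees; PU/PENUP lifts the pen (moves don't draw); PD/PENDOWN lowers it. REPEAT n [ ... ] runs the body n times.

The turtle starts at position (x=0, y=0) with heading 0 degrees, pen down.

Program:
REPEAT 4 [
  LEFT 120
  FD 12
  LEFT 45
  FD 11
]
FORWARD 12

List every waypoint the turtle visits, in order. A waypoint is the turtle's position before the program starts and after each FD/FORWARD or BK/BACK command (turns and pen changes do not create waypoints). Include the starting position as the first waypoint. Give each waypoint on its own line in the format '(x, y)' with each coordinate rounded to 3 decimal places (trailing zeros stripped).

Answer: (0, 0)
(-6, 10.392)
(-16.625, 13.239)
(-13.519, 1.648)
(-3.993, -3.852)
(-3.993, 8.148)
(-11.771, 15.926)
(-14.877, 4.335)
(-9.377, -5.191)
(-3.377, -15.583)

Derivation:
Executing turtle program step by step:
Start: pos=(0,0), heading=0, pen down
REPEAT 4 [
  -- iteration 1/4 --
  LT 120: heading 0 -> 120
  FD 12: (0,0) -> (-6,10.392) [heading=120, draw]
  LT 45: heading 120 -> 165
  FD 11: (-6,10.392) -> (-16.625,13.239) [heading=165, draw]
  -- iteration 2/4 --
  LT 120: heading 165 -> 285
  FD 12: (-16.625,13.239) -> (-13.519,1.648) [heading=285, draw]
  LT 45: heading 285 -> 330
  FD 11: (-13.519,1.648) -> (-3.993,-3.852) [heading=330, draw]
  -- iteration 3/4 --
  LT 120: heading 330 -> 90
  FD 12: (-3.993,-3.852) -> (-3.993,8.148) [heading=90, draw]
  LT 45: heading 90 -> 135
  FD 11: (-3.993,8.148) -> (-11.771,15.926) [heading=135, draw]
  -- iteration 4/4 --
  LT 120: heading 135 -> 255
  FD 12: (-11.771,15.926) -> (-14.877,4.335) [heading=255, draw]
  LT 45: heading 255 -> 300
  FD 11: (-14.877,4.335) -> (-9.377,-5.191) [heading=300, draw]
]
FD 12: (-9.377,-5.191) -> (-3.377,-15.583) [heading=300, draw]
Final: pos=(-3.377,-15.583), heading=300, 9 segment(s) drawn
Waypoints (10 total):
(0, 0)
(-6, 10.392)
(-16.625, 13.239)
(-13.519, 1.648)
(-3.993, -3.852)
(-3.993, 8.148)
(-11.771, 15.926)
(-14.877, 4.335)
(-9.377, -5.191)
(-3.377, -15.583)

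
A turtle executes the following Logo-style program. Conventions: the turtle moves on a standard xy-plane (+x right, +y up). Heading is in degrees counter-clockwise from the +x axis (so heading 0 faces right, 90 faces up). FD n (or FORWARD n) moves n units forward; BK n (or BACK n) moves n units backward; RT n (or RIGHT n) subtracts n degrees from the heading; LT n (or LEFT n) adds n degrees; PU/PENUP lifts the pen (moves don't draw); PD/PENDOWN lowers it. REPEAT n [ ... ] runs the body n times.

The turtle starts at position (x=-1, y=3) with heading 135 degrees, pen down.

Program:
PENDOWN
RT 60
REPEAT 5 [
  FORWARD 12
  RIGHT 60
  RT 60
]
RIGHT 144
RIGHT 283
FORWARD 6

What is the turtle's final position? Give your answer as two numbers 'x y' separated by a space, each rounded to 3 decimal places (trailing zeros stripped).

Executing turtle program step by step:
Start: pos=(-1,3), heading=135, pen down
PD: pen down
RT 60: heading 135 -> 75
REPEAT 5 [
  -- iteration 1/5 --
  FD 12: (-1,3) -> (2.106,14.591) [heading=75, draw]
  RT 60: heading 75 -> 15
  RT 60: heading 15 -> 315
  -- iteration 2/5 --
  FD 12: (2.106,14.591) -> (10.591,6.106) [heading=315, draw]
  RT 60: heading 315 -> 255
  RT 60: heading 255 -> 195
  -- iteration 3/5 --
  FD 12: (10.591,6.106) -> (-1,3) [heading=195, draw]
  RT 60: heading 195 -> 135
  RT 60: heading 135 -> 75
  -- iteration 4/5 --
  FD 12: (-1,3) -> (2.106,14.591) [heading=75, draw]
  RT 60: heading 75 -> 15
  RT 60: heading 15 -> 315
  -- iteration 5/5 --
  FD 12: (2.106,14.591) -> (10.591,6.106) [heading=315, draw]
  RT 60: heading 315 -> 255
  RT 60: heading 255 -> 195
]
RT 144: heading 195 -> 51
RT 283: heading 51 -> 128
FD 6: (10.591,6.106) -> (6.897,10.834) [heading=128, draw]
Final: pos=(6.897,10.834), heading=128, 6 segment(s) drawn

Answer: 6.897 10.834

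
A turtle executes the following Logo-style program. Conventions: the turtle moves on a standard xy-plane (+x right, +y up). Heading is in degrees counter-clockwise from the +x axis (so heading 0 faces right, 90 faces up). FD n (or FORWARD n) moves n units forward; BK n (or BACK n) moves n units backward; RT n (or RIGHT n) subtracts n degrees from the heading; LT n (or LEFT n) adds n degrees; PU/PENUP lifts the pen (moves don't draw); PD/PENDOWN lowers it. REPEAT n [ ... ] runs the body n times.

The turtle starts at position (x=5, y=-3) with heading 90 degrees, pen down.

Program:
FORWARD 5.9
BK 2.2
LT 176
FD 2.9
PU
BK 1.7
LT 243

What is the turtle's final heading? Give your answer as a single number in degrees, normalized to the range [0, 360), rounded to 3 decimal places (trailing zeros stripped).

Executing turtle program step by step:
Start: pos=(5,-3), heading=90, pen down
FD 5.9: (5,-3) -> (5,2.9) [heading=90, draw]
BK 2.2: (5,2.9) -> (5,0.7) [heading=90, draw]
LT 176: heading 90 -> 266
FD 2.9: (5,0.7) -> (4.798,-2.193) [heading=266, draw]
PU: pen up
BK 1.7: (4.798,-2.193) -> (4.916,-0.497) [heading=266, move]
LT 243: heading 266 -> 149
Final: pos=(4.916,-0.497), heading=149, 3 segment(s) drawn

Answer: 149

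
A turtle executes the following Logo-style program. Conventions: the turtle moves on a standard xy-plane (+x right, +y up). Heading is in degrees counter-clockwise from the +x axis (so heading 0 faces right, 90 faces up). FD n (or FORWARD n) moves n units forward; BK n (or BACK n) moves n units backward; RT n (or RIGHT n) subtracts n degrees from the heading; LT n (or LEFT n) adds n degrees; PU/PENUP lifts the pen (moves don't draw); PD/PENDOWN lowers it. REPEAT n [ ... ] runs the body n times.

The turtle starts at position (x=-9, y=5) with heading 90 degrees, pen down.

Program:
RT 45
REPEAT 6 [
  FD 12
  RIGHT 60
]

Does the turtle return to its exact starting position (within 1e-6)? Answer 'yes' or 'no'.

Answer: yes

Derivation:
Executing turtle program step by step:
Start: pos=(-9,5), heading=90, pen down
RT 45: heading 90 -> 45
REPEAT 6 [
  -- iteration 1/6 --
  FD 12: (-9,5) -> (-0.515,13.485) [heading=45, draw]
  RT 60: heading 45 -> 345
  -- iteration 2/6 --
  FD 12: (-0.515,13.485) -> (11.076,10.379) [heading=345, draw]
  RT 60: heading 345 -> 285
  -- iteration 3/6 --
  FD 12: (11.076,10.379) -> (14.182,-1.212) [heading=285, draw]
  RT 60: heading 285 -> 225
  -- iteration 4/6 --
  FD 12: (14.182,-1.212) -> (5.697,-9.697) [heading=225, draw]
  RT 60: heading 225 -> 165
  -- iteration 5/6 --
  FD 12: (5.697,-9.697) -> (-5.894,-6.591) [heading=165, draw]
  RT 60: heading 165 -> 105
  -- iteration 6/6 --
  FD 12: (-5.894,-6.591) -> (-9,5) [heading=105, draw]
  RT 60: heading 105 -> 45
]
Final: pos=(-9,5), heading=45, 6 segment(s) drawn

Start position: (-9, 5)
Final position: (-9, 5)
Distance = 0; < 1e-6 -> CLOSED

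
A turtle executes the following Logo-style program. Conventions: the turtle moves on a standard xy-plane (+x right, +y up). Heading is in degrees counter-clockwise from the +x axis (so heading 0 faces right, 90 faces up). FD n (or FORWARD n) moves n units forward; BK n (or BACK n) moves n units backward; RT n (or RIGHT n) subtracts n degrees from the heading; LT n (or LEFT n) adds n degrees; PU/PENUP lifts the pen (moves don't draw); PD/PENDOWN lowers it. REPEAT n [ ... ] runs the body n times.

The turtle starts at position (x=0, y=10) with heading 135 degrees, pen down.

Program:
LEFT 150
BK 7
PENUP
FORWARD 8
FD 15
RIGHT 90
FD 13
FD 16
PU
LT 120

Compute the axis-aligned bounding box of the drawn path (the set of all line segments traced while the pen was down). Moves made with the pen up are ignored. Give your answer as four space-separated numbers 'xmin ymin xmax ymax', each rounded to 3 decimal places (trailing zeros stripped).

Executing turtle program step by step:
Start: pos=(0,10), heading=135, pen down
LT 150: heading 135 -> 285
BK 7: (0,10) -> (-1.812,16.761) [heading=285, draw]
PU: pen up
FD 8: (-1.812,16.761) -> (0.259,9.034) [heading=285, move]
FD 15: (0.259,9.034) -> (4.141,-5.455) [heading=285, move]
RT 90: heading 285 -> 195
FD 13: (4.141,-5.455) -> (-8.416,-8.819) [heading=195, move]
FD 16: (-8.416,-8.819) -> (-23.871,-12.961) [heading=195, move]
PU: pen up
LT 120: heading 195 -> 315
Final: pos=(-23.871,-12.961), heading=315, 1 segment(s) drawn

Segment endpoints: x in {-1.812, 0}, y in {10, 16.761}
xmin=-1.812, ymin=10, xmax=0, ymax=16.761

Answer: -1.812 10 0 16.761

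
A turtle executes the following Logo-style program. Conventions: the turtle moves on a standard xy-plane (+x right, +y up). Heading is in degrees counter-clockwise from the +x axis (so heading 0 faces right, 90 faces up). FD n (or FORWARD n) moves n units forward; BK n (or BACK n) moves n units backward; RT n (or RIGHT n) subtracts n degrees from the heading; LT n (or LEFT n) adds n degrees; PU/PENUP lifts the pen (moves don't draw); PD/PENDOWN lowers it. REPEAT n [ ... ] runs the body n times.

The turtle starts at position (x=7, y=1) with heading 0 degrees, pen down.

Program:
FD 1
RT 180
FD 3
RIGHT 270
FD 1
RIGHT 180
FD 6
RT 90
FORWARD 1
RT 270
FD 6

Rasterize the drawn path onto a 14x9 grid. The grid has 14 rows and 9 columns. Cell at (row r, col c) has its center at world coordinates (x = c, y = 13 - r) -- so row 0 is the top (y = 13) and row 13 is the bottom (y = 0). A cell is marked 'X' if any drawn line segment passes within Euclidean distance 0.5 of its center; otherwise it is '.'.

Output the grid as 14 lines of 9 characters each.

Segment 0: (7,1) -> (8,1)
Segment 1: (8,1) -> (5,1)
Segment 2: (5,1) -> (5,-0)
Segment 3: (5,-0) -> (5,6)
Segment 4: (5,6) -> (6,6)
Segment 5: (6,6) -> (6,12)

Answer: .........
......X..
......X..
......X..
......X..
......X..
......X..
.....XX..
.....X...
.....X...
.....X...
.....X...
.....XXXX
.....X...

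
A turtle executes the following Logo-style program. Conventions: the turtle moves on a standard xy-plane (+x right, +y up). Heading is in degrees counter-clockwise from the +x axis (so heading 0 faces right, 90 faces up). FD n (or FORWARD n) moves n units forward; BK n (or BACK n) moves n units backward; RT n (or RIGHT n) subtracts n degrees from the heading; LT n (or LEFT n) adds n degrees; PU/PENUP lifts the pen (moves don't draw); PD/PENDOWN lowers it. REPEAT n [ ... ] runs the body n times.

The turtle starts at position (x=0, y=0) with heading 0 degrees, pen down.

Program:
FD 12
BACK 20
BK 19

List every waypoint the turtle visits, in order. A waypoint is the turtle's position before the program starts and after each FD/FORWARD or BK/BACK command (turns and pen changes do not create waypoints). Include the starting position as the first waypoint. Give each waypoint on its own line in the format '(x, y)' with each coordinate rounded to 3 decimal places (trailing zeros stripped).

Answer: (0, 0)
(12, 0)
(-8, 0)
(-27, 0)

Derivation:
Executing turtle program step by step:
Start: pos=(0,0), heading=0, pen down
FD 12: (0,0) -> (12,0) [heading=0, draw]
BK 20: (12,0) -> (-8,0) [heading=0, draw]
BK 19: (-8,0) -> (-27,0) [heading=0, draw]
Final: pos=(-27,0), heading=0, 3 segment(s) drawn
Waypoints (4 total):
(0, 0)
(12, 0)
(-8, 0)
(-27, 0)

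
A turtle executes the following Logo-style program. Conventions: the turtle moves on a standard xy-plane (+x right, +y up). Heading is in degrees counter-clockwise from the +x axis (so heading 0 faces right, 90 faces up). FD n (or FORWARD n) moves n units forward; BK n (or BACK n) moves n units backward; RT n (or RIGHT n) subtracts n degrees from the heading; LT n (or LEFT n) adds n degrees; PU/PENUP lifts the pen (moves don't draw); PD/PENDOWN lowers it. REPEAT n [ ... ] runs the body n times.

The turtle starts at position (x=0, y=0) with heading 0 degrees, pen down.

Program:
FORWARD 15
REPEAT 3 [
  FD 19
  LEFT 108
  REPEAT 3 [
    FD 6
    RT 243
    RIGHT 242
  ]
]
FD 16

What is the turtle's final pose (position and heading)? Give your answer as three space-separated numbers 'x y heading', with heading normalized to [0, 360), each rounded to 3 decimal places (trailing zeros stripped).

Answer: 16.421 0.418 279

Derivation:
Executing turtle program step by step:
Start: pos=(0,0), heading=0, pen down
FD 15: (0,0) -> (15,0) [heading=0, draw]
REPEAT 3 [
  -- iteration 1/3 --
  FD 19: (15,0) -> (34,0) [heading=0, draw]
  LT 108: heading 0 -> 108
  REPEAT 3 [
    -- iteration 1/3 --
    FD 6: (34,0) -> (32.146,5.706) [heading=108, draw]
    RT 243: heading 108 -> 225
    RT 242: heading 225 -> 343
    -- iteration 2/3 --
    FD 6: (32.146,5.706) -> (37.884,3.952) [heading=343, draw]
    RT 243: heading 343 -> 100
    RT 242: heading 100 -> 218
    -- iteration 3/3 --
    FD 6: (37.884,3.952) -> (33.156,0.258) [heading=218, draw]
    RT 243: heading 218 -> 335
    RT 242: heading 335 -> 93
  ]
  -- iteration 2/3 --
  FD 19: (33.156,0.258) -> (32.161,19.232) [heading=93, draw]
  LT 108: heading 93 -> 201
  REPEAT 3 [
    -- iteration 1/3 --
    FD 6: (32.161,19.232) -> (26.56,17.082) [heading=201, draw]
    RT 243: heading 201 -> 318
    RT 242: heading 318 -> 76
    -- iteration 2/3 --
    FD 6: (26.56,17.082) -> (28.011,22.904) [heading=76, draw]
    RT 243: heading 76 -> 193
    RT 242: heading 193 -> 311
    -- iteration 3/3 --
    FD 6: (28.011,22.904) -> (31.948,18.375) [heading=311, draw]
    RT 243: heading 311 -> 68
    RT 242: heading 68 -> 186
  ]
  -- iteration 3/3 --
  FD 19: (31.948,18.375) -> (13.052,16.389) [heading=186, draw]
  LT 108: heading 186 -> 294
  REPEAT 3 [
    -- iteration 1/3 --
    FD 6: (13.052,16.389) -> (15.492,10.908) [heading=294, draw]
    RT 243: heading 294 -> 51
    RT 242: heading 51 -> 169
    -- iteration 2/3 --
    FD 6: (15.492,10.908) -> (9.602,12.053) [heading=169, draw]
    RT 243: heading 169 -> 286
    RT 242: heading 286 -> 44
    -- iteration 3/3 --
    FD 6: (9.602,12.053) -> (13.918,16.221) [heading=44, draw]
    RT 243: heading 44 -> 161
    RT 242: heading 161 -> 279
  ]
]
FD 16: (13.918,16.221) -> (16.421,0.418) [heading=279, draw]
Final: pos=(16.421,0.418), heading=279, 14 segment(s) drawn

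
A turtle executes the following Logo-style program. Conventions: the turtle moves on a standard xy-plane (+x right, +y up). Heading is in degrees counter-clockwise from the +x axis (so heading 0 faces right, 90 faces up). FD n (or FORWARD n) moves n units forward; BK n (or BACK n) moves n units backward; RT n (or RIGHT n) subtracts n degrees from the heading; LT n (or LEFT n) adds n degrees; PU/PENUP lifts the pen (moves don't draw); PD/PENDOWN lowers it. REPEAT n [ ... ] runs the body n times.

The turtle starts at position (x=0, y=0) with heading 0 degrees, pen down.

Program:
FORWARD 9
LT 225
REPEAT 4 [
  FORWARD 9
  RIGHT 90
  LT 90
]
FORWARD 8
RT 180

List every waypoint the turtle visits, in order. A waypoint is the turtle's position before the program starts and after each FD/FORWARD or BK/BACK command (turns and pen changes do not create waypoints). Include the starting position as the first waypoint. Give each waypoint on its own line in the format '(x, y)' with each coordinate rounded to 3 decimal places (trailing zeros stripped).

Answer: (0, 0)
(9, 0)
(2.636, -6.364)
(-3.728, -12.728)
(-10.092, -19.092)
(-16.456, -25.456)
(-22.113, -31.113)

Derivation:
Executing turtle program step by step:
Start: pos=(0,0), heading=0, pen down
FD 9: (0,0) -> (9,0) [heading=0, draw]
LT 225: heading 0 -> 225
REPEAT 4 [
  -- iteration 1/4 --
  FD 9: (9,0) -> (2.636,-6.364) [heading=225, draw]
  RT 90: heading 225 -> 135
  LT 90: heading 135 -> 225
  -- iteration 2/4 --
  FD 9: (2.636,-6.364) -> (-3.728,-12.728) [heading=225, draw]
  RT 90: heading 225 -> 135
  LT 90: heading 135 -> 225
  -- iteration 3/4 --
  FD 9: (-3.728,-12.728) -> (-10.092,-19.092) [heading=225, draw]
  RT 90: heading 225 -> 135
  LT 90: heading 135 -> 225
  -- iteration 4/4 --
  FD 9: (-10.092,-19.092) -> (-16.456,-25.456) [heading=225, draw]
  RT 90: heading 225 -> 135
  LT 90: heading 135 -> 225
]
FD 8: (-16.456,-25.456) -> (-22.113,-31.113) [heading=225, draw]
RT 180: heading 225 -> 45
Final: pos=(-22.113,-31.113), heading=45, 6 segment(s) drawn
Waypoints (7 total):
(0, 0)
(9, 0)
(2.636, -6.364)
(-3.728, -12.728)
(-10.092, -19.092)
(-16.456, -25.456)
(-22.113, -31.113)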